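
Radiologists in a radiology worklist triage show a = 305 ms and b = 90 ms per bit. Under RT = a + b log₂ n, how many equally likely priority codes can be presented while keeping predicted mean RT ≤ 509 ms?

4

Set 305 + 90·log₂ n ≤ 509 → log₂ n ≤ (509 − 305)/90 = 2.2667.
So n ≤ 2^2.2667 = 4.812; the largest integer n is 4.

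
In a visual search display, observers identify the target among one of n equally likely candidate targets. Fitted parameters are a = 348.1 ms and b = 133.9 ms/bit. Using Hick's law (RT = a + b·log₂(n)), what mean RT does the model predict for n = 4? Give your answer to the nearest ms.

616 ms

log₂(4) = 2 bits, so RT = 348.1 + 133.9 × 2 ≈ 615.900 ms.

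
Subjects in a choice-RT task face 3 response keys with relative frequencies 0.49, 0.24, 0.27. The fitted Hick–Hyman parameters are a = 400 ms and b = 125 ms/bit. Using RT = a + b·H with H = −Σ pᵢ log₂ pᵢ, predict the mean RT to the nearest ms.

Entropy contributions −pᵢ log₂ pᵢ: 0.5043, 0.4941, 0.5100; sum H = 1.5084 bits.
RT = a + bH = 400 + 125·1.5084 = 588.55 ms.

589 ms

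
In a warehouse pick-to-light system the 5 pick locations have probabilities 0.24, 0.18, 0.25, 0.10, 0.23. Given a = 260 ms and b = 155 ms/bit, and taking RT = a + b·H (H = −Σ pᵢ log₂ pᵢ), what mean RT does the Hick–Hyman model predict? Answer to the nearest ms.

610 ms

Entropy contributions −pᵢ log₂ pᵢ: 0.4941, 0.4453, 0.5000, 0.3322, 0.4877; sum H = 2.2593 bits.
RT = a + bH = 260 + 155·2.2593 = 610.19 ms.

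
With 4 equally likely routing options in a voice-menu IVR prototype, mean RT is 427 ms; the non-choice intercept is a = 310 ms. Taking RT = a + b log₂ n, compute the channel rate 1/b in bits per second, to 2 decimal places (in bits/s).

b = (427 − 310)/log₂ 4 = 117/2 = 58.500 ms per bit = 0.05850 s/bit; the reciprocal is 17.094 bits/s.

17.09 bits/s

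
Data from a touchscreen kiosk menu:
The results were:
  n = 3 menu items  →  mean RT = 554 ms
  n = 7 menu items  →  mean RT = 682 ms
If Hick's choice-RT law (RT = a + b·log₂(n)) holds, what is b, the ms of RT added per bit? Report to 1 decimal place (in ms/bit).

104.7 ms/bit

The slope on a log₂ axis is (682 − 554) / (2.8074 − 1.5850) = 104.713 ms/bit.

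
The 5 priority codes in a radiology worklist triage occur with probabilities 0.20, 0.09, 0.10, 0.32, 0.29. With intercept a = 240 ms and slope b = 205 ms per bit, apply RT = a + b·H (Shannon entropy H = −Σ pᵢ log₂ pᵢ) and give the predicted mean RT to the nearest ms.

681 ms

Entropy contributions −pᵢ log₂ pᵢ: 0.4644, 0.3127, 0.3322, 0.5260, 0.5179; sum H = 2.1532 bits.
RT = a + bH = 240 + 205·2.1532 = 681.40 ms.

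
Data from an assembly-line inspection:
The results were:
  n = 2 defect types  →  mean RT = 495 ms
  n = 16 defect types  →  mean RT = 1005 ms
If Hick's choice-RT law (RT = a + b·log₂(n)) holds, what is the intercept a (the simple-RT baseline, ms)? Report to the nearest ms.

b = (RT₂ − RT₁)/(log₂ n₂ − log₂ n₁) = (1005 − 495)/(4 − 1) = 170 ms/bit.
a = RT₁ − b·log₂ n₁ = 495 − 170 × 1 = 325.000 ms.

325 ms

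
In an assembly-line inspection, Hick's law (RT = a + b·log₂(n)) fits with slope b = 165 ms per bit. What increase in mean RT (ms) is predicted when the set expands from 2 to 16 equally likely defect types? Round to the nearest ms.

495 ms

Only the slope matters, since a is common to both: ΔRT = b·log₂(n₂/n₁).
log₂(16) − log₂(2) = log₂(16/2) = log₂(8) = 3.
ΔRT = 165 × 3.0000 = 495.000 ms.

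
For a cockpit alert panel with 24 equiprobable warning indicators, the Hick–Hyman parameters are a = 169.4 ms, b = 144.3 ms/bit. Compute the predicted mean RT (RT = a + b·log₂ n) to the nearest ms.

831 ms

log₂(24) = 4.5850 bits, so RT = 169.4 + 144.3 × 4.5850 ≈ 831.010 ms.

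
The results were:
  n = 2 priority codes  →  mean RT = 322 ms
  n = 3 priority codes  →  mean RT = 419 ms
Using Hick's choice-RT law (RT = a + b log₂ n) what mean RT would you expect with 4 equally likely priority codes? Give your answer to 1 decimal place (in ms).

Solve the two-equation system in a and b:
  b = (419 − 322) / (log₂ 3 − log₂ 2) = 97 / (1.5850 − 1) = 165.823 ms/bit
  a = 322 − 165.823 × 1 = 156.177 ms
Then RT(4) = 156.177 + 165.823 × log₂ 4 = 156.177 + 165.823 × 2 ≈ 487.823 ms.

487.8 ms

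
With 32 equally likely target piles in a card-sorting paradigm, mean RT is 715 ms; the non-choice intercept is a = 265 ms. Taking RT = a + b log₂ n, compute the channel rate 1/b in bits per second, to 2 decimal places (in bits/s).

11.11 bits/s

Choice component = 715 − 265 = 450 ms over log₂(32) = 5 bits.
b = 450 / 5 = 90.000 ms/bit, so 1/b = 11.111 bits/s.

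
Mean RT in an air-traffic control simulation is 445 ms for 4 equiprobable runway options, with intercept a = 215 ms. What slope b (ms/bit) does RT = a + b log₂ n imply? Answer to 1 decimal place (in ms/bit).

115.0 ms/bit

b = (445 − 215) / log₂(4) = 230 / 2 = 115.000 ms/bit.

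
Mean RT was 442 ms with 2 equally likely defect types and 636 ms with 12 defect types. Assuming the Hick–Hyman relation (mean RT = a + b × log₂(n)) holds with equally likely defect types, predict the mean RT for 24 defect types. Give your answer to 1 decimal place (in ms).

711.0 ms

Fit slope and intercept:
  b = (636 − 442) / (log₂ 12 − log₂ 2) = 194 / (3.5850 − 1) = 75.049 ms/bit
  a = 442 − 75.049 × 1 = 366.951 ms
Then RT(24) = 366.951 + 75.049 × log₂ 24 = 366.951 + 75.049 × 4.5850 ≈ 711.049 ms.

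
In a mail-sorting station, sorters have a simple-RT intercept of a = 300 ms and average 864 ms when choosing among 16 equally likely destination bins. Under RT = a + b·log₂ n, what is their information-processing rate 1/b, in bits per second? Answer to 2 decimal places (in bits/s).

7.09 bits/s

b = (864 − 300)/log₂ 16 = 564/4 = 141.000 ms per bit = 0.14100 s/bit; the reciprocal is 7.092 bits/s.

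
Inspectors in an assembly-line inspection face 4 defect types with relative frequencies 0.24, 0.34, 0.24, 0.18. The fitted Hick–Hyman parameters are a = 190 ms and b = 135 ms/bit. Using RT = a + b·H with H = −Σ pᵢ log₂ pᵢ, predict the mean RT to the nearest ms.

H = 0.24·log₂(1/0.24) + 0.34·log₂(1/0.34) + 0.24·log₂(1/0.24) + 0.18·log₂(1/0.18) = 1.9628 bits.
RT = 190 + 135 × 1.9628 = 454.97 ms.

455 ms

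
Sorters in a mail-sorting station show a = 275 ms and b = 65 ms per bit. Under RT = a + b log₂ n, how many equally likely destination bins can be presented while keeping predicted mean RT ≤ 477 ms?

8

Information budget: (477 − 275)/65 = 3.1077 bits, so n ≤ 2^3.1077 = 8.620 → at most 8.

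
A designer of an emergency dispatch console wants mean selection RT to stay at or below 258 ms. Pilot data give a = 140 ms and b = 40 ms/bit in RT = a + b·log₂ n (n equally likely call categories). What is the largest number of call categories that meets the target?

40·log₂ n ≤ 258 − 140 = 118, giving log₂ n ≤ 2.9500 and n ≤ 7.727. The largest whole number is 7.

7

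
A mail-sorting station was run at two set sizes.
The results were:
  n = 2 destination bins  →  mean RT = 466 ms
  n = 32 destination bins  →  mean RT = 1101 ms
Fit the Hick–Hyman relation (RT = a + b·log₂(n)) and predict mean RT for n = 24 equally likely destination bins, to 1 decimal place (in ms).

1035.1 ms

RT is linear in log₂ n, so two points fix the line:
  b = (1101 − 466) / (log₂ 32 − log₂ 2) = 635 / (5 − 1) = 158.750 ms/bit
  a = 466 − 158.750 × 1 = 307.250 ms
Then RT(24) = 307.250 + 158.750 × log₂ 24 = 307.250 + 158.750 × 4.5850 ≈ 1035.113 ms.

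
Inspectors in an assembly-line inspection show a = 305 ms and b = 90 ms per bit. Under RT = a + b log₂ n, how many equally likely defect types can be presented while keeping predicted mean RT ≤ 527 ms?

5

90·log₂ n ≤ 527 − 305 = 222, giving log₂ n ≤ 2.4667 and n ≤ 5.528. The largest whole number is 5.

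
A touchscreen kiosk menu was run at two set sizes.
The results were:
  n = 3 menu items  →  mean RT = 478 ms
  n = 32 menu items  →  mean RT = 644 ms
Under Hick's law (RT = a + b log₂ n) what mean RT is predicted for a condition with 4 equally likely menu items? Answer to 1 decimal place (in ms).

498.2 ms

RT is linear in log₂ n, so two points fix the line:
  b = (644 − 478) / (log₂ 32 − log₂ 3) = 166 / (5 − 1.5850) = 48.609 ms/bit
  a = 478 − 48.609 × 1.5850 = 400.957 ms
Then RT(4) = 400.957 + 48.609 × log₂ 4 = 400.957 + 48.609 × 2 ≈ 498.174 ms.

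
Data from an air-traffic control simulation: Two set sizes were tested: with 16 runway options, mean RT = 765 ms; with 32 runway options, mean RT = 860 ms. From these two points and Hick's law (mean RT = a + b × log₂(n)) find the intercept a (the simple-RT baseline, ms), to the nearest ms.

Slope: b = (860 − 765) / (log₂ 32 − log₂ 16) = 95/1.0000 = 95 ms/bit.
a = RT₁ − b·log₂ n₁ = 765 − 95 × 4 = 385.000 ms.

385 ms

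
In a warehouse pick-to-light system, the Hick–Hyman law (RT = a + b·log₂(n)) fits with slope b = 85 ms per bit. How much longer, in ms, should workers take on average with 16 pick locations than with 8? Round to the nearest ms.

The intercept a cancels: ΔRT = b·(log₂ n₂ − log₂ n₁) = b·log₂(n₂/n₁).
log₂(16) − log₂(8) = log₂(16/8) = log₂(2) = 1.
ΔRT = 85 × 1.0000 = 85.000 ms.

85 ms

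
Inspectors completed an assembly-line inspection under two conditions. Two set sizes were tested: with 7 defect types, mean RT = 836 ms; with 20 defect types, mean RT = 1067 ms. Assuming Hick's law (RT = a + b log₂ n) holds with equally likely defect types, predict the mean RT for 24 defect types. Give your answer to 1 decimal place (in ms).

Solve the two-equation system in a and b:
  b = (1067 − 836) / (log₂ 20 − log₂ 7) = 231 / (4.3219 − 2.8074) = 152.518 ms/bit
  a = 836 − 152.518 × 2.8074 = 407.827 ms
Then RT(24) = 407.827 + 152.518 × log₂ 24 = 407.827 + 152.518 × 4.5850 ≈ 1107.118 ms.

1107.1 ms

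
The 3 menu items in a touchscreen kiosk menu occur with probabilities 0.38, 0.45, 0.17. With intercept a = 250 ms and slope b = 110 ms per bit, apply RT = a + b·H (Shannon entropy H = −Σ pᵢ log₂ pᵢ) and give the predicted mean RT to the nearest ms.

Entropy contributions −pᵢ log₂ pᵢ: 0.5305, 0.5184, 0.4346; sum H = 1.4834 bits.
RT = a + bH = 250 + 110·1.4834 = 413.18 ms.

413 ms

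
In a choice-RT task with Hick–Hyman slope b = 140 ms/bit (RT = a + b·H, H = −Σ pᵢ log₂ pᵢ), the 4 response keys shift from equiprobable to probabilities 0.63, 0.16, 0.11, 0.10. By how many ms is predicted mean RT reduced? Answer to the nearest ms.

66 ms

The RT saving is b·ΔH. Equiprobable H₀ = log₂(4) = 2.0000 bits; with the given probabilities H = 1.5254 bits.
b·(H₀ − H) = 140 × (2.0000 − 1.5254) = 66.44 ms.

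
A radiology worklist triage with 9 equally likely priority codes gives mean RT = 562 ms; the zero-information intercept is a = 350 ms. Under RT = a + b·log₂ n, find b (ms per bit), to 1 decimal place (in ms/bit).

b = (562 − 350) / log₂(9) = 212 / 3.1699 = 66.879 ms/bit.

66.9 ms/bit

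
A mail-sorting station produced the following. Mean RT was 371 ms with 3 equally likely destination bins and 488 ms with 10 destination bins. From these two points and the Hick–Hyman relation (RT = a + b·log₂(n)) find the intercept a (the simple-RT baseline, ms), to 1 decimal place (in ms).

264.2 ms

Slope: b = (488 − 371) / (log₂ 10 − log₂ 3) = 117/1.7370 = 67.359 ms/bit.
Intercept: a = 371 − 67.359·log₂(3) = 264.239 ms.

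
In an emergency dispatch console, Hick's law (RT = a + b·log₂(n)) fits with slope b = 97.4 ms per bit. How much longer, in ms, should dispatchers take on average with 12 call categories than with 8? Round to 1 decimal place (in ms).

The intercept a cancels: ΔRT = b·(log₂ n₂ − log₂ n₁) = b·log₂(n₂/n₁).
log₂(12) − log₂(8) = 3.5850 − 3 = 0.5850.
ΔRT = 97.4 × 0.5850 = 56.975 ms.

57.0 ms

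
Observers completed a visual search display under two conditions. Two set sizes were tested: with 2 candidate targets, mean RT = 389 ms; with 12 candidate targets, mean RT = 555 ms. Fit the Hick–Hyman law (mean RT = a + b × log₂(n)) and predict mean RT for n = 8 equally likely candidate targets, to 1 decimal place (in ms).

Fit slope and intercept:
  b = (555 − 389) / (log₂ 12 − log₂ 2) = 166 / (3.5850 − 1) = 64.218 ms/bit
  a = 389 − 64.218 × 1 = 324.782 ms
Then RT(8) = 324.782 + 64.218 × log₂ 8 = 324.782 + 64.218 × 3 ≈ 517.435 ms.

517.4 ms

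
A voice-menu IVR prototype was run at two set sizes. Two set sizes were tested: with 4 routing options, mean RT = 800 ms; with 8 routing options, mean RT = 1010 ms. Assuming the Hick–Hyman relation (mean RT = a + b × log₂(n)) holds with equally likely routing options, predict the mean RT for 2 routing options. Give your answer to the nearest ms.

590 ms

RT is linear in log₂ n, so two points fix the line:
  b = (1010 − 800) / (log₂ 8 − log₂ 4) = 210 / (3 − 2) = 210 ms/bit
  a = 800 − 210 × 2 = 380 ms
Then RT(2) = 380 + 210 × log₂ 2 = 380 + 210 × 1 ≈ 590.000 ms.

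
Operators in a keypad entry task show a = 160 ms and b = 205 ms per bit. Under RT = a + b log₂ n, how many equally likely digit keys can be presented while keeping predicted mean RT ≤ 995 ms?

16

Information budget: (995 − 160)/205 = 4.0732 bits, so n ≤ 2^4.0732 = 16.832 → at most 16.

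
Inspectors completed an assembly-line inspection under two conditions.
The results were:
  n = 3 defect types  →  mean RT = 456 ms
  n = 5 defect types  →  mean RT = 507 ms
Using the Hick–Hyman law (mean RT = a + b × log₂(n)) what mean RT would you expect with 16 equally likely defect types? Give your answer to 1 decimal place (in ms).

623.1 ms

With log₂ n on the abscissa the relation is linear; from the two conditions:
  b = (507 − 456) / (log₂ 5 − log₂ 3) = 51 / (2.3219 − 1.5850) = 69.203 ms/bit
  a = 456 − 69.203 × 1.5850 = 346.316 ms
Then RT(16) = 346.316 + 69.203 × log₂ 16 = 346.316 + 69.203 × 4 ≈ 623.127 ms.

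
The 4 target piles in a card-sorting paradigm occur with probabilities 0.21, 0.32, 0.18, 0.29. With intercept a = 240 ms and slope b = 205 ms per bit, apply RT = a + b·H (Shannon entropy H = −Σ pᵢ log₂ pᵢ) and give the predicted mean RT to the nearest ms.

H = 0.21·log₂(1/0.21) + 0.32·log₂(1/0.32) + 0.18·log₂(1/0.18) + 0.29·log₂(1/0.29) = 1.9621 bits.
RT = 240 + 205 × 1.9621 = 642.22 ms.

642 ms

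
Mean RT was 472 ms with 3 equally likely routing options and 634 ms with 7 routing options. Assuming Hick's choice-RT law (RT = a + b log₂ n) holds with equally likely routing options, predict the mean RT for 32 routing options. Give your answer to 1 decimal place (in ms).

RT is linear in log₂ n, so two points fix the line:
  b = (634 − 472) / (log₂ 7 − log₂ 3) = 162 / (2.8074 − 1.5850) = 132.527 ms/bit
  a = 472 − 132.527 × 1.5850 = 261.950 ms
Then RT(32) = 261.950 + 132.527 × log₂ 32 = 261.950 + 132.527 × 5 ≈ 924.585 ms.

924.6 ms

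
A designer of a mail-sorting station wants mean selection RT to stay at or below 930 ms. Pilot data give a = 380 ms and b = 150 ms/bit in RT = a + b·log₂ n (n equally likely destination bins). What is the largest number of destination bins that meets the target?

12

150·log₂ n ≤ 930 − 380 = 550, giving log₂ n ≤ 3.6667 and n ≤ 12.699. The largest whole number is 12.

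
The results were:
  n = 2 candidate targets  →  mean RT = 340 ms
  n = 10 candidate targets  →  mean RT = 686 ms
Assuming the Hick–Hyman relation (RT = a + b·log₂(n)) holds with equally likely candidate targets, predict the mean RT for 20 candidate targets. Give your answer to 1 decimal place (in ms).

835.0 ms

With log₂ n on the abscissa the relation is linear; from the two conditions:
  b = (686 − 340) / (log₂ 10 − log₂ 2) = 346 / (3.3219 − 1) = 149.014 ms/bit
  a = 340 − 149.014 × 1 = 190.986 ms
Then RT(20) = 190.986 + 149.014 × log₂ 20 = 190.986 + 149.014 × 4.3219 ≈ 835.014 ms.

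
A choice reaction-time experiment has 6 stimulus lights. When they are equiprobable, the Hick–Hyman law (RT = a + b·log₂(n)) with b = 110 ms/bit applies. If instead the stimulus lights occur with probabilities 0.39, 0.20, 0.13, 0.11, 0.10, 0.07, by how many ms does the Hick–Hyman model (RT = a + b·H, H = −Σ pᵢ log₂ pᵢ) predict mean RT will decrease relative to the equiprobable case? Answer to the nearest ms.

Equiprobable entropy H₀ = log₂ 6 = 2.5850 bits.
Skewed entropy H = −Σ pᵢ log₂ pᵢ = 2.3279 bits.
ΔRT = b·(H₀ − H) = 110 × 0.2571 = 28.28 ms.

28 ms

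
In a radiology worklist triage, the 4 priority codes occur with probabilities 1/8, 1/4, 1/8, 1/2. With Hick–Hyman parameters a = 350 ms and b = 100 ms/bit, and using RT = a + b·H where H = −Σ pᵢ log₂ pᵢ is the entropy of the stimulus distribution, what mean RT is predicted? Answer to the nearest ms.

Each term −pᵢ log₂ pᵢ: 0.125·3 + 0.25·2 + 0.125·3 + 0.5·1; summed, H = 1.750 bits.
Mean RT = a + bH = 350 + 100·1.750 = 525.00 ms.

525 ms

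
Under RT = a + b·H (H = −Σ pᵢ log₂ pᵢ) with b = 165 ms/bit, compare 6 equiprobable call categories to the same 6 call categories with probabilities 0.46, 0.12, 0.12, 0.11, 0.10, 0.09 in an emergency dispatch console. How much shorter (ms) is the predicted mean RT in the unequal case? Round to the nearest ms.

56 ms

The RT saving is b·ΔH. Equiprobable H₀ = log₂(6) = 2.5850 bits; with the given probabilities H = 2.2446 bits.
b·(H₀ − H) = 165 × (2.5850 − 2.2446) = 56.16 ms.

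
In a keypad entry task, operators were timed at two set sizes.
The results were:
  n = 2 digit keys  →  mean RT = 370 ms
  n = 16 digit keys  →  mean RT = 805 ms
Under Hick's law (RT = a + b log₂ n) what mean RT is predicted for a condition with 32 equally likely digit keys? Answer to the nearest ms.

950 ms

Solve the two-equation system in a and b:
  b = (805 − 370) / (log₂ 16 − log₂ 2) = 435 / (4 − 1) = 145 ms/bit
  a = 370 − 145 × 1 = 225 ms
Then RT(32) = 225 + 145 × log₂ 32 = 225 + 145 × 5 ≈ 950.000 ms.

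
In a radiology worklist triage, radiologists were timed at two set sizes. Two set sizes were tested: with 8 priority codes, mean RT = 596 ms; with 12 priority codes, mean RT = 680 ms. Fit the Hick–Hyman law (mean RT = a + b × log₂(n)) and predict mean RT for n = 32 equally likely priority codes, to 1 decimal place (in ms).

883.2 ms

Solve the two-equation system in a and b:
  b = (680 − 596) / (log₂ 12 − log₂ 8) = 84 / (3.5850 − 3) = 143.599 ms/bit
  a = 596 − 143.599 × 3 = 165.203 ms
Then RT(32) = 165.203 + 143.599 × log₂ 32 = 165.203 + 143.599 × 5 ≈ 883.198 ms.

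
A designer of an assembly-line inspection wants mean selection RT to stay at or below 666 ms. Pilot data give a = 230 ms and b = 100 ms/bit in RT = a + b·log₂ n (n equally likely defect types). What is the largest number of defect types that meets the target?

100·log₂ n ≤ 666 − 230 = 436, giving log₂ n ≤ 4.3600 and n ≤ 20.535. The largest whole number is 20.

20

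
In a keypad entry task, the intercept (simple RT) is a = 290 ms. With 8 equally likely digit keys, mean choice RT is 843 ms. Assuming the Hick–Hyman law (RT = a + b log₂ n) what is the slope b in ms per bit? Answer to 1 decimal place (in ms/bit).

184.3 ms/bit

log₂(8) = 3 bits.
b = (RT − a)/log₂ n = (843 − 290) / 3 = 184.333 ms/bit.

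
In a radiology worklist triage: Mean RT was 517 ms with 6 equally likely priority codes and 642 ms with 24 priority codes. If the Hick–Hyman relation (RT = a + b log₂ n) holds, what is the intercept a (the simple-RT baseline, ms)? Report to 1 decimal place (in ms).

b = (RT₂ − RT₁)/(log₂ n₂ − log₂ n₁) = (642 − 517)/(4.5850 − 2.5850) = 62.500 ms/bit.
a = RT₁ − b·log₂ n₁ = 517 − 62.500 × 2.5850 = 355.440 ms.

355.4 ms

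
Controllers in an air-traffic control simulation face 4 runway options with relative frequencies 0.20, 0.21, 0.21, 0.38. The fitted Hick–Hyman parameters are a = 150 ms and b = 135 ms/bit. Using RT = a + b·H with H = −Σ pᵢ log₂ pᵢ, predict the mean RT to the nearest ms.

H = 0.20·log₂(1/0.20) + 0.21·log₂(1/0.21) + 0.21·log₂(1/0.21) + 0.38·log₂(1/0.38) = 1.9405 bits.
RT = 150 + 135 × 1.9405 = 411.97 ms.

412 ms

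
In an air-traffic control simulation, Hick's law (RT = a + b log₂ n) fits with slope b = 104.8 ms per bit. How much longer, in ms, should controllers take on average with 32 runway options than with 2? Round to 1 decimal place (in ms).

419.2 ms

The intercept a cancels: ΔRT = b·(log₂ n₂ − log₂ n₁) = b·log₂(n₂/n₁).
log₂(32) − log₂(2) = log₂(32/2) = log₂(16) = 4.
ΔRT = 104.8 × 4.0000 = 419.200 ms.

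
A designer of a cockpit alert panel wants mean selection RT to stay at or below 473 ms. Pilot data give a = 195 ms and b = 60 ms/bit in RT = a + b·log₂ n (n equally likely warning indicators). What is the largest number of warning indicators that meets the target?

24

60·log₂ n ≤ 473 − 195 = 278, giving log₂ n ≤ 4.6333 and n ≤ 24.818. The largest whole number is 24.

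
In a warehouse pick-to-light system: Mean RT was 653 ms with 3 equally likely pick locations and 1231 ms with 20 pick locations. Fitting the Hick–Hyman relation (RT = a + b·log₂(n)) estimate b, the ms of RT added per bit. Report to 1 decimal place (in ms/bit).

211.2 ms/bit

The slope on a log₂ axis is (1231 − 653) / (4.3219 − 1.5850) = 211.183 ms/bit.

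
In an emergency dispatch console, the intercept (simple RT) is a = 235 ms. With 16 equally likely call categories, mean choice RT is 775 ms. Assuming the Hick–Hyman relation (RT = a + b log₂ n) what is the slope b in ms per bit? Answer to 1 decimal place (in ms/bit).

135.0 ms/bit

log₂(16) = 4 bits.
b = (RT − a)/log₂ n = (775 − 235) / 4 = 135.000 ms/bit.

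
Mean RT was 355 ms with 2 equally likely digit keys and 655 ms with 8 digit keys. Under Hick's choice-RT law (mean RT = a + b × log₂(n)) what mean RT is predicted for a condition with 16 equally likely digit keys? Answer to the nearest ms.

805 ms

Fit slope and intercept:
  b = (655 − 355) / (log₂ 8 − log₂ 2) = 300 / (3 − 1) = 150 ms/bit
  a = 355 − 150 × 1 = 205 ms
Then RT(16) = 205 + 150 × log₂ 16 = 205 + 150 × 4 ≈ 805.000 ms.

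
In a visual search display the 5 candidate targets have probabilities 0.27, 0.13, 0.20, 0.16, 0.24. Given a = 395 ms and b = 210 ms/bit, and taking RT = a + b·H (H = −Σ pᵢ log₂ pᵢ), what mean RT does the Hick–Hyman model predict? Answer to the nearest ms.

873 ms

H = 0.27·log₂(1/0.27) + 0.13·log₂(1/0.13) + 0.20·log₂(1/0.20) + 0.16·log₂(1/0.16) + 0.24·log₂(1/0.24) = 2.2742 bits.
RT = 395 + 210 × 2.2742 = 872.58 ms.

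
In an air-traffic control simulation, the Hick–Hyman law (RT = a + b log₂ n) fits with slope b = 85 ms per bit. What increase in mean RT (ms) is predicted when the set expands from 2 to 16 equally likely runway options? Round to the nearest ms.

ΔRT = (a + b log₂ n₂) − (a + b log₂ n₁) = b·(log₂ n₂ − log₂ n₁).
log₂(16) − log₂(2) = log₂(16/2) = log₂(8) = 3.
ΔRT = 85 × 3.0000 = 255.000 ms.

255 ms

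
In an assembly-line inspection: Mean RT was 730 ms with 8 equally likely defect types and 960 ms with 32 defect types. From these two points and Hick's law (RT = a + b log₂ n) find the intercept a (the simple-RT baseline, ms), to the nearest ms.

385 ms

b = (RT₂ − RT₁)/(log₂ n₂ − log₂ n₁) = (960 − 730)/(5 − 3) = 115 ms/bit.
a = RT₁ − b·log₂ n₁ = 730 − 115 × 3 = 385.000 ms.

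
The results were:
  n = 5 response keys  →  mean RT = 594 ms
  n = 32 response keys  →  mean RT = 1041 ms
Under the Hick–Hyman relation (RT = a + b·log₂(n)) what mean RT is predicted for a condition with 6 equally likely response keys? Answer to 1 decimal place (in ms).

637.9 ms

RT is linear in log₂ n, so two points fix the line:
  b = (1041 − 594) / (log₂ 32 − log₂ 5) = 447 / (5 − 2.3219) = 166.911 ms/bit
  a = 594 − 166.911 × 2.3219 = 206.444 ms
Then RT(6) = 206.444 + 166.911 × log₂ 6 = 206.444 + 166.911 × 2.5850 ≈ 637.903 ms.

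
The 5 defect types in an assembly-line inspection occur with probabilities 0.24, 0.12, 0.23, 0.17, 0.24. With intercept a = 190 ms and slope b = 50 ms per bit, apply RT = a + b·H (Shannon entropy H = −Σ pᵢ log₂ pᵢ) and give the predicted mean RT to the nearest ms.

304 ms

Entropy contributions −pᵢ log₂ pᵢ: 0.4941, 0.3671, 0.4877, 0.4346, 0.4941; sum H = 2.2776 bits.
RT = a + bH = 190 + 50·2.2776 = 303.88 ms.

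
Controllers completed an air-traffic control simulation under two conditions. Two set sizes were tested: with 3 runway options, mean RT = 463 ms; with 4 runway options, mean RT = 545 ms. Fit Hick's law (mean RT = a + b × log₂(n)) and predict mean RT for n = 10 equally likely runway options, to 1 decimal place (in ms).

RT is linear in log₂ n, so two points fix the line:
  b = (545 − 463) / (log₂ 4 − log₂ 3) = 82 / (2 − 1.5850) = 197.573 ms/bit
  a = 463 − 197.573 × 1.5850 = 149.855 ms
Then RT(10) = 149.855 + 197.573 × log₂ 10 = 149.855 + 197.573 × 3.3219 ≈ 806.177 ms.

806.2 ms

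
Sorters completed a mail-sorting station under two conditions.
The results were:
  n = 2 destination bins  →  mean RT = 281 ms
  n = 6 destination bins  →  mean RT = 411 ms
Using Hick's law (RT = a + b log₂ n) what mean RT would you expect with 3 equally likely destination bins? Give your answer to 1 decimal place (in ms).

329.0 ms

Solve the two-equation system in a and b:
  b = (411 − 281) / (log₂ 6 − log₂ 2) = 130 / (2.5850 − 1) = 82.021 ms/bit
  a = 281 − 82.021 × 1 = 198.979 ms
Then RT(3) = 198.979 + 82.021 × log₂ 3 = 198.979 + 82.021 × 1.5850 ≈ 328.979 ms.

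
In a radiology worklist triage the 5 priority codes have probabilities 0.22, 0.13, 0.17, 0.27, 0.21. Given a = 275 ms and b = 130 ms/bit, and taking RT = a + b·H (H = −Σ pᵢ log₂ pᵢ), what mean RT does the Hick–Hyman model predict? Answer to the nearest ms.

571 ms

H = 0.22·log₂(1/0.22) + 0.13·log₂(1/0.13) + 0.17·log₂(1/0.17) + 0.27·log₂(1/0.27) + 0.21·log₂(1/0.21) = 2.2806 bits.
RT = 275 + 130 × 2.2806 = 571.48 ms.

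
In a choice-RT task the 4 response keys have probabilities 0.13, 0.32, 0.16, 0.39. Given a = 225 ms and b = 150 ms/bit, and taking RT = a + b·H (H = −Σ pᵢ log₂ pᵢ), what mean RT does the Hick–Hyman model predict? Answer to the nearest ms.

504 ms

H = 0.13·log₂(1/0.13) + 0.32·log₂(1/0.32) + 0.16·log₂(1/0.16) + 0.39·log₂(1/0.39) = 1.8615 bits.
RT = 225 + 150 × 1.8615 = 504.22 ms.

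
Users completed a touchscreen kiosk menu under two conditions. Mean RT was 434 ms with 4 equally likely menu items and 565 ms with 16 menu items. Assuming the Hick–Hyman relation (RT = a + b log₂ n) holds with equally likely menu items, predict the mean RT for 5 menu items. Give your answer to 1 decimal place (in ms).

Solve the two-equation system in a and b:
  b = (565 − 434) / (log₂ 16 − log₂ 4) = 131 / (4 − 2) = 65.500 ms/bit
  a = 434 − 65.500 × 2 = 303.000 ms
Then RT(5) = 303.000 + 65.500 × log₂ 5 = 303.000 + 65.500 × 2.3219 ≈ 455.086 ms.

455.1 ms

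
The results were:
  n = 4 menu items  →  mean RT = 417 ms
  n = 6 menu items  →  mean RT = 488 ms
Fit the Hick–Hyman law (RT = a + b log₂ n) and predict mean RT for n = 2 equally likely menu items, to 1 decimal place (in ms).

295.6 ms

Fit slope and intercept:
  b = (488 − 417) / (log₂ 6 − log₂ 4) = 71 / (2.5850 − 2) = 121.375 ms/bit
  a = 417 − 121.375 × 2 = 174.249 ms
Then RT(2) = 174.249 + 121.375 × log₂ 2 = 174.249 + 121.375 × 1 ≈ 295.625 ms.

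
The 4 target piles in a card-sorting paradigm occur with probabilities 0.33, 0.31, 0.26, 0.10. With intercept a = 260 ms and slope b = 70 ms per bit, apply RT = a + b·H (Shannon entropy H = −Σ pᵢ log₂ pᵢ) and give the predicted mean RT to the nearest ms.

Entropy contributions −pᵢ log₂ pᵢ: 0.5278, 0.5238, 0.5053, 0.3322; sum H = 1.8891 bits.
RT = a + bH = 260 + 70·1.8891 = 392.24 ms.

392 ms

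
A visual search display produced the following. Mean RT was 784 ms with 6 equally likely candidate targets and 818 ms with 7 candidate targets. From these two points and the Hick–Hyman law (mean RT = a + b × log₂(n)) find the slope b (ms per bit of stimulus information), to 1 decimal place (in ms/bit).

Slope: b = (818 − 784) / (log₂ 7 − log₂ 6) = 34/0.2224 = 152.883 ms/bit.

152.9 ms/bit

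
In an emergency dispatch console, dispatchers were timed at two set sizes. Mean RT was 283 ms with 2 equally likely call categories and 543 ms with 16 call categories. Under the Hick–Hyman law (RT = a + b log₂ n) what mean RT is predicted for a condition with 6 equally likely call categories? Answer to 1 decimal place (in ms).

420.4 ms

With log₂ n on the abscissa the relation is linear; from the two conditions:
  b = (543 − 283) / (log₂ 16 − log₂ 2) = 260 / (4 − 1) = 86.667 ms/bit
  a = 283 − 86.667 × 1 = 196.333 ms
Then RT(6) = 196.333 + 86.667 × log₂ 6 = 196.333 + 86.667 × 2.5850 ≈ 420.363 ms.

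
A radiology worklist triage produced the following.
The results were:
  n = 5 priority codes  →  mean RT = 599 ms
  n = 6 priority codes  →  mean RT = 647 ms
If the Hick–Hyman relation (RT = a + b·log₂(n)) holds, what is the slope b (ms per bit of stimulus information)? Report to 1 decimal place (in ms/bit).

182.5 ms/bit

The slope on a log₂ axis is (647 − 599) / (2.5850 − 2.3219) = 182.486 ms/bit.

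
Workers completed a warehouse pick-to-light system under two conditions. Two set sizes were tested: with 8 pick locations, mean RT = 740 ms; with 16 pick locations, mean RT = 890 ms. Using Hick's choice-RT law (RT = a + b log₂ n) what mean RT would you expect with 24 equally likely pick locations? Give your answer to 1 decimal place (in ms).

Fit slope and intercept:
  b = (890 − 740) / (log₂ 16 − log₂ 8) = 150 / (4 − 3) = 150.000 ms/bit
  a = 740 − 150.000 × 3 = 290.000 ms
Then RT(24) = 290.000 + 150.000 × log₂ 24 = 290.000 + 150.000 × 4.5850 ≈ 977.744 ms.

977.7 ms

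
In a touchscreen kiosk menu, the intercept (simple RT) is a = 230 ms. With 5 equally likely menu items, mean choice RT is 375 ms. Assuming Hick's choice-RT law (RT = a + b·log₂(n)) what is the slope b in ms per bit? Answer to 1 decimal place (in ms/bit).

62.4 ms/bit

log₂(5) = 2.3219 bits.
b = (RT − a)/log₂ n = (375 − 230) / 2.3219 = 62.448 ms/bit.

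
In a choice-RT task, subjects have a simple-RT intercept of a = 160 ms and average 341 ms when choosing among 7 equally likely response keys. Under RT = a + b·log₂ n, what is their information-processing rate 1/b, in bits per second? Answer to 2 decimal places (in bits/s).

15.51 bits/s

Choice component = 341 − 160 = 181 ms over log₂(7) = 2.8074 bits.
b = 181 / 2.8074 = 64.474 ms/bit, so 1/b = 15.510 bits/s.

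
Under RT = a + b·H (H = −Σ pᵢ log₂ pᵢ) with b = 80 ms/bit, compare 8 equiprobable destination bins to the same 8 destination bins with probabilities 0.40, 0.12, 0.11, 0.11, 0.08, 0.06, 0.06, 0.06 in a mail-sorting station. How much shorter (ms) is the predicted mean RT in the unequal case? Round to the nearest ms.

31 ms

The RT saving is b·ΔH. Equiprobable H₀ = log₂(8) = 3.0000 bits; with the given probabilities H = 2.6185 bits.
b·(H₀ − H) = 80 × (3.0000 − 2.6185) = 30.52 ms.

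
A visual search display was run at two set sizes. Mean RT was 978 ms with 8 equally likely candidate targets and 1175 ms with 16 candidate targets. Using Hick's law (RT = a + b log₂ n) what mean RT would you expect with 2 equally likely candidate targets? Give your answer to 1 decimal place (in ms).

584.0 ms

Fit slope and intercept:
  b = (1175 − 978) / (log₂ 16 − log₂ 8) = 197 / (4 − 3) = 197.000 ms/bit
  a = 978 − 197.000 × 3 = 387.000 ms
Then RT(2) = 387.000 + 197.000 × log₂ 2 = 387.000 + 197.000 × 1 ≈ 584.000 ms.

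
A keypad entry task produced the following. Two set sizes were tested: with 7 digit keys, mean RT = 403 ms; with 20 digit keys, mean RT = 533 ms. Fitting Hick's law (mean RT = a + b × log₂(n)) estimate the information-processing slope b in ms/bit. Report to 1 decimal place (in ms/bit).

85.8 ms/bit

The slope on a log₂ axis is (533 − 403) / (4.3219 − 2.8074) = 85.833 ms/bit.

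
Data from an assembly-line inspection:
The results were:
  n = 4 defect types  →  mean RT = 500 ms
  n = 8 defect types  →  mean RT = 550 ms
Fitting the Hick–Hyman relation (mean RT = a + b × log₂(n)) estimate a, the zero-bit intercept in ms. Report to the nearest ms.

400 ms

Slope: b = (550 − 500) / (log₂ 8 − log₂ 4) = 50/1.0000 = 50 ms/bit.
a = RT₁ − b·log₂ n₁ = 500 − 50 × 2 = 400.000 ms.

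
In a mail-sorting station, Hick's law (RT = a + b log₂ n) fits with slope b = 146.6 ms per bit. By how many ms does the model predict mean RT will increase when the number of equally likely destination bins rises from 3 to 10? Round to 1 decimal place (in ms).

The intercept a cancels: ΔRT = b·(log₂ n₂ − log₂ n₁) = b·log₂(n₂/n₁).
log₂(10) − log₂(3) = 3.3219 − 1.5850 = 1.7370.
ΔRT = 146.6 × 1.7370 = 254.639 ms.

254.6 ms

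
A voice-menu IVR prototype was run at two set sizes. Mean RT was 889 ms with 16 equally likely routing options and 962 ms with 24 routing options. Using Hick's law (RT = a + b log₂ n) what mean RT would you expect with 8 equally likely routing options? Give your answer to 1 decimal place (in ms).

764.2 ms

RT is linear in log₂ n, so two points fix the line:
  b = (962 − 889) / (log₂ 24 − log₂ 16) = 73 / (4.5850 − 4) = 124.794 ms/bit
  a = 889 − 124.794 × 4 = 389.823 ms
Then RT(8) = 389.823 + 124.794 × log₂ 8 = 389.823 + 124.794 × 3 ≈ 764.206 ms.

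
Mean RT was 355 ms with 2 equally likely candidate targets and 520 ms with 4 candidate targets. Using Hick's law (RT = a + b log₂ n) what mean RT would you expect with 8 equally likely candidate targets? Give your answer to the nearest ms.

685 ms

With log₂ n on the abscissa the relation is linear; from the two conditions:
  b = (520 − 355) / (log₂ 4 − log₂ 2) = 165 / (2 − 1) = 165 ms/bit
  a = 355 − 165 × 1 = 190 ms
Then RT(8) = 190 + 165 × log₂ 8 = 190 + 165 × 3 ≈ 685.000 ms.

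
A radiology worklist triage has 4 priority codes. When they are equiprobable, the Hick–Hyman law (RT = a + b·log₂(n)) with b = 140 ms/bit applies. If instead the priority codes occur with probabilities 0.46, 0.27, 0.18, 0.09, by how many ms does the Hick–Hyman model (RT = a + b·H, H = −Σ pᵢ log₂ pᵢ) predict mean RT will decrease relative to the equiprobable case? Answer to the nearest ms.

30 ms

Equiprobable entropy H₀ = log₂ 4 = 2.0000 bits.
Skewed entropy H = −Σ pᵢ log₂ pᵢ = 1.7833 bits.
ΔRT = b·(H₀ − H) = 140 × 0.2167 = 30.34 ms.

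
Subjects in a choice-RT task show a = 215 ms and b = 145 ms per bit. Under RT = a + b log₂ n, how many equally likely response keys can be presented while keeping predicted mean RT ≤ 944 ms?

Set 215 + 145·log₂ n ≤ 944 → log₂ n ≤ (944 − 215)/145 = 5.0276.
So n ≤ 2^5.0276 = 32.618; the largest integer n is 32.

32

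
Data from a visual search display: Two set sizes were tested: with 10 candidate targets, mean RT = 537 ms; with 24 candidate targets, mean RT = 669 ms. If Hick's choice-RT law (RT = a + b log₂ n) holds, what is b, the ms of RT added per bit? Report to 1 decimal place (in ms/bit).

Slope: b = (669 − 537) / (log₂ 24 − log₂ 10) = 132/1.2630 = 104.510 ms/bit.

104.5 ms/bit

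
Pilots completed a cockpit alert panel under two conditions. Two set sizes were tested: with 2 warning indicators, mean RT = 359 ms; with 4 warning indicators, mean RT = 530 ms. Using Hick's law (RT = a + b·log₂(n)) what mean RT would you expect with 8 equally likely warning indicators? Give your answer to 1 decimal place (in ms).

Fit slope and intercept:
  b = (530 − 359) / (log₂ 4 − log₂ 2) = 171 / (2 − 1) = 171.000 ms/bit
  a = 359 − 171.000 × 1 = 188.000 ms
Then RT(8) = 188.000 + 171.000 × log₂ 8 = 188.000 + 171.000 × 3 ≈ 701.000 ms.

701.0 ms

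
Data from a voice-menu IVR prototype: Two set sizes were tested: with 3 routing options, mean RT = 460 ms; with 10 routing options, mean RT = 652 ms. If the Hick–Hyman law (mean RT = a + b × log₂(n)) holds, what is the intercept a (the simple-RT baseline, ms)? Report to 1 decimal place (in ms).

The slope on a log₂ axis is (652 − 460) / (3.3219 − 1.5850) = 110.538 ms/bit.
a = RT₁ − b·log₂ n₁ = 460 − 110.538 × 1.5850 = 284.802 ms.

284.8 ms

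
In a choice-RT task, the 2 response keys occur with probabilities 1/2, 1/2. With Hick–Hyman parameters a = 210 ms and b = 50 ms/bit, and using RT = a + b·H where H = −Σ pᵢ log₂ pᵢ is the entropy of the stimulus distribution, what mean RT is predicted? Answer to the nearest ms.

260 ms

H = −Σ pᵢ log₂ pᵢ = 0.5·1 + 0.5·1 = 1.000 bits.
RT = 210 + 50 × 1.000 = 260.00 ms.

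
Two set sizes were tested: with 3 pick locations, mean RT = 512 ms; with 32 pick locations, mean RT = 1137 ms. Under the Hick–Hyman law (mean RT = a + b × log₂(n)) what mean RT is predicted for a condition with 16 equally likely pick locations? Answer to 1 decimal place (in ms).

RT is linear in log₂ n, so two points fix the line:
  b = (1137 − 512) / (log₂ 32 − log₂ 3) = 625 / (5 − 1.5850) = 183.014 ms/bit
  a = 512 − 183.014 × 1.5850 = 221.930 ms
Then RT(16) = 221.930 + 183.014 × log₂ 16 = 221.930 + 183.014 × 4 ≈ 953.986 ms.

954.0 ms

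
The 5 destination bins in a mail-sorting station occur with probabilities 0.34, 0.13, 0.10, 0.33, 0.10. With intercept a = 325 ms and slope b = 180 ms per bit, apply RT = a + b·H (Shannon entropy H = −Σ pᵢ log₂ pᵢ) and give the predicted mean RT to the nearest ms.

H = 0.34·log₂(1/0.34) + 0.13·log₂(1/0.13) + 0.10·log₂(1/0.10) + 0.33·log₂(1/0.33) + 0.10·log₂(1/0.10) = 2.1040 bits.
RT = 325 + 180 × 2.1040 = 703.72 ms.

704 ms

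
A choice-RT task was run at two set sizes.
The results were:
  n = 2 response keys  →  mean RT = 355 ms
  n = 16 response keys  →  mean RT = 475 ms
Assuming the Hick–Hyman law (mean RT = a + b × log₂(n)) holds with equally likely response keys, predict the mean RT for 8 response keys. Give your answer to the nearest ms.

435 ms

Fit slope and intercept:
  b = (475 − 355) / (log₂ 16 − log₂ 2) = 120 / (4 − 1) = 40 ms/bit
  a = 355 − 40 × 1 = 315 ms
Then RT(8) = 315 + 40 × log₂ 8 = 315 + 40 × 3 ≈ 435.000 ms.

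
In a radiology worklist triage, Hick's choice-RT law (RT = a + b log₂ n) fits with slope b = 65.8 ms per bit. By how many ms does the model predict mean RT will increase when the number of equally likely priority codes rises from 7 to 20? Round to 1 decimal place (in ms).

99.7 ms

Only the slope matters, since a is common to both: ΔRT = b·log₂(n₂/n₁).
log₂(20) − log₂(7) = 4.3219 − 2.8074 = 1.5146.
ΔRT = 65.8 × 1.5146 = 99.659 ms.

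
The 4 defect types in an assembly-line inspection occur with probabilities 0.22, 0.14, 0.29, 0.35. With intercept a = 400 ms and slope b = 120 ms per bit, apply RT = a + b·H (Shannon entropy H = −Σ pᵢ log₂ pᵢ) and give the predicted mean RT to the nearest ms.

Entropy contributions −pᵢ log₂ pᵢ: 0.4806, 0.3971, 0.5179, 0.5301; sum H = 1.9257 bits.
RT = a + bH = 400 + 120·1.9257 = 631.08 ms.

631 ms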